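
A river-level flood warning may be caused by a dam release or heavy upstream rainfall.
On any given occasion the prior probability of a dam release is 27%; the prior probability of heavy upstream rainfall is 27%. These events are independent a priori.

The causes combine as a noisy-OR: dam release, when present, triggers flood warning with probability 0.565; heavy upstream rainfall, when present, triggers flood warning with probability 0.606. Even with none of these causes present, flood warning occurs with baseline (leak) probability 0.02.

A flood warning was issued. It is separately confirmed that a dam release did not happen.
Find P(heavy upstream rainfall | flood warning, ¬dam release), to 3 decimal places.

Under noisy-OR, P(flood warning | causes) = 1 − (1−0.02)·∏(1−qᵢ) over the active causes.
P(flood warning | ¬dam release) = 0.02·0.73 + 0.61388·0.27 = 0.014600 + 0.165748 = 0.180348
Restricting to configurations with heavy upstream rainfall present: 0.61388·0.27 = 0.165748.
So P(heavy upstream rainfall | flood warning, ¬dam release) = 0.165748/0.180348 ≈ 0.919.

P(heavy upstream rainfall | flood warning, ¬dam release) ≈ 0.919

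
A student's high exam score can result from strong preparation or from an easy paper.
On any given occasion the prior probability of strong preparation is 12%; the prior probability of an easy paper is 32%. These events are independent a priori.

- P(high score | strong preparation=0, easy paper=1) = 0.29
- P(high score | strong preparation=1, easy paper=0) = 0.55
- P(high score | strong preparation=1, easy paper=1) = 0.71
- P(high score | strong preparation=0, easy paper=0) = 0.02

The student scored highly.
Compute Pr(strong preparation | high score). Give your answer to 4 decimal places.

Numerator (weight on configurations with strong preparation): 0.044880 + 0.027264 = 0.072144
Normalizer over all consistent configurations: 0.02·0.88·0.68 + 0.29·0.88·0.32 + 0.55·0.12·0.68 + 0.71·0.12·0.32 = 0.165776
P(strong preparation | high score) = 0.072144/0.165776 ≈ 0.4352

Pr(strong preparation | high score) ≈ 0.4352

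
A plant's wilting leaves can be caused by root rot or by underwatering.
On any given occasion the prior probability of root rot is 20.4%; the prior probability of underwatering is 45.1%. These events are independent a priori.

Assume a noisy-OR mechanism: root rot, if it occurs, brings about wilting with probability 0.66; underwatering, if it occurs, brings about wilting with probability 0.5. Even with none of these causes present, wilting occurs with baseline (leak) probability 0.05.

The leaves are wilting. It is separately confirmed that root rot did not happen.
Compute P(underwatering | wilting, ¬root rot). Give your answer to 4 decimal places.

P(underwatering | wilting, ¬root rot) ≈ 0.8961

Under noisy-OR, P(wilting | causes) = 1 − (1−0.05)·∏(1−qᵢ) over the active causes.
Numerator (weight on configurations with underwatering): 0.525×0.451 = 0.236775
Normalizer over all consistent configurations: 0.05×0.549 + 0.525×0.451 = 0.264225
Posterior = 0.236775 / 0.264225 ≈ 0.8961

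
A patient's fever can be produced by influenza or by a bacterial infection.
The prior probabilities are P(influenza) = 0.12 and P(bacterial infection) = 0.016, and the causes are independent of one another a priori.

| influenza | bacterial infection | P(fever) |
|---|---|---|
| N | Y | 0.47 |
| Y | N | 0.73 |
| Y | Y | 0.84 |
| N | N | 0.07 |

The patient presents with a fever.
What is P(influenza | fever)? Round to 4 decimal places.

P(influenza | fever) ≈ 0.5664

Sum P(fever|·) weighted by the priors over the 4 (influenza, bacterial infection) configurations:
  P(fever) = 0.07*0.88*0.984 + 0.47*0.88*0.016 + 0.73*0.12*0.984 + 0.84*0.12*0.016
        = 0.060614 + 0.006618 + 0.086198 + 0.001613 = 0.155043
The terms with influenza present sum to 0.087811, so
  P(influenza | fever) = 0.087811 / 0.155043 ≈ 0.5664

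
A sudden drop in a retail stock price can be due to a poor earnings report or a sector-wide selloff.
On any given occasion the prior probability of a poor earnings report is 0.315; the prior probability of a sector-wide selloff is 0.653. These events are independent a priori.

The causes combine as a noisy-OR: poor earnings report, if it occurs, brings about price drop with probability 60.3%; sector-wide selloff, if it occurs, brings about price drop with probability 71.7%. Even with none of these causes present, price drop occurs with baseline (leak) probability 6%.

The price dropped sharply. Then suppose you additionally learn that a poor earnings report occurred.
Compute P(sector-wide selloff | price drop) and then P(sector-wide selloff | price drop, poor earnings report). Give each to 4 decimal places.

P(sector-wide selloff | price drop) ≈ 0.8609; P(sector-wide selloff | price drop, poor earnings report) ≈ 0.7286

Under noisy-OR, P(price drop | causes) = 1 − (1−0.06)·∏(1−qᵢ) over the active causes.
P(price drop) = 0.06·0.685·0.347 + 0.73398·0.685·0.653 + 0.62682·0.315·0.347 + 0.89439·0.315·0.653 = 0.014262 + 0.328313 + 0.068515 + 0.183972 = 0.595062
Restricting to configurations with sector-wide selloff present: 0.328313 + 0.183972 = 0.512285.
P(sector-wide selloff | price drop) = 0.512285 / 0.595062 ≈ 0.8609

Now condition on the additional information:
P(price drop | poor earnings report) = 0.62682*0.347 + 0.89439*0.653 = 0.217507 + 0.584037 = 0.801544
The sector-wide selloff-present share is 0.89439*0.653 = 0.584037.
Hence the posterior is 0.584037/0.801544 ≈ 0.7286.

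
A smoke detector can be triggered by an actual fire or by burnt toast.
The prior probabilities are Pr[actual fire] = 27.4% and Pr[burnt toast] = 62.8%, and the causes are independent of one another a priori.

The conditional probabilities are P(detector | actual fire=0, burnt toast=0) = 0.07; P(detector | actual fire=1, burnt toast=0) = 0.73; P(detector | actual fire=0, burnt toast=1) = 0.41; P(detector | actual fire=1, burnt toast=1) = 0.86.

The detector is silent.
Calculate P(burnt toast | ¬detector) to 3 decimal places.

P(burnt toast | ¬detector) ≈ 0.513

Sum P(¬detector|·) weighted by the priors over the 4 (actual fire, burnt toast) configurations:
  P(¬detector) = 0.93×0.726×0.372 + 0.59×0.726×0.628 + 0.27×0.274×0.372 + 0.14×0.274×0.628
        = 0.251167 + 0.268998 + 0.027521 + 0.024090 = 0.571776
The terms with burnt toast present sum to 0.293088, so
  P(burnt toast | ¬detector) = 0.293088 / 0.571776 ≈ 0.513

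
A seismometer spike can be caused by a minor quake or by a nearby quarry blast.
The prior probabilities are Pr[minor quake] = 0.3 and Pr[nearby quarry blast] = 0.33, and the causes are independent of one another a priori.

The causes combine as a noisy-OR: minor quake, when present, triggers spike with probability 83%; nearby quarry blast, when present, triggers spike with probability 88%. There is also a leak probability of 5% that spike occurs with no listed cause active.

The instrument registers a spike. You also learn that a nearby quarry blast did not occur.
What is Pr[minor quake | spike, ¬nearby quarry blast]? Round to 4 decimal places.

Pr[minor quake | spike, ¬nearby quarry blast] ≈ 0.8779

Under noisy-OR, P(spike | causes) = 1 − (1−0.05)·∏(1−qᵢ) over the active causes.
Numerator (weight on configurations with minor quake): 0.8385·0.3 = 0.251550
Normalizer over all consistent configurations: 0.05·0.7 + 0.8385·0.3 = 0.286550
P(minor quake | spike, ¬nearby quarry blast) = 0.251550/0.286550 ≈ 0.8779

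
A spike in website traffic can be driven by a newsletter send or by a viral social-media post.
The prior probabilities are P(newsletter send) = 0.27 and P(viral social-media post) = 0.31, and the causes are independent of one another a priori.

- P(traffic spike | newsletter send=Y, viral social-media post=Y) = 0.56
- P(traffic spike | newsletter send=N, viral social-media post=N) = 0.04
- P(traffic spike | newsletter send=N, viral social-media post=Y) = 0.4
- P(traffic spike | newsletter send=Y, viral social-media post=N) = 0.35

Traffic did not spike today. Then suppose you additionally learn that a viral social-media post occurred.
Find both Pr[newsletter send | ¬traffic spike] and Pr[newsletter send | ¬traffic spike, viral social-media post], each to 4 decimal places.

P(¬traffic spike) = 0.96×0.73×0.69 + 0.6×0.73×0.31 + 0.65×0.27×0.69 + 0.44×0.27×0.31 = 0.483552 + 0.135780 + 0.121095 + 0.036828 = 0.777255
The newsletter send-present share is 0.121095 + 0.036828 = 0.157923.
P(newsletter send | ¬traffic spike) = 0.157923 / 0.777255 ≈ 0.2032

With the extra evidence:
P(¬traffic spike | viral social-media post) = 0.6*0.73 + 0.44*0.27 = 0.438000 + 0.118800 = 0.556800
Of this, 0.118800 comes from 0.44*0.27 (the newsletter send=true cases).
So P(newsletter send | ¬traffic spike, viral social-media post) = 0.118800/0.556800 ≈ 0.2134.

Pr[newsletter send | ¬traffic spike] ≈ 0.2032; Pr[newsletter send | ¬traffic spike, viral social-media post] ≈ 0.2134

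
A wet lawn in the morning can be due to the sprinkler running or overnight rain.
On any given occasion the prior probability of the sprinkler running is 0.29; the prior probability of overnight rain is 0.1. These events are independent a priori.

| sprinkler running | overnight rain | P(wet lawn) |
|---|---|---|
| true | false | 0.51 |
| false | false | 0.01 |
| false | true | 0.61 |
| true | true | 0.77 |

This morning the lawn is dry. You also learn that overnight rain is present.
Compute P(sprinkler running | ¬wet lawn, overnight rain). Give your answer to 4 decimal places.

P(sprinkler running | ¬wet lawn, overnight rain) ≈ 0.1941

P(¬wet lawn | overnight rain) = 0.39×0.71 + 0.23×0.29 = 0.276900 + 0.066700 = 0.343600
Of this, 0.066700 comes from 0.23×0.29 (the sprinkler running=true cases).
So P(sprinkler running | ¬wet lawn, overnight rain) = 0.066700/0.343600 ≈ 0.1941.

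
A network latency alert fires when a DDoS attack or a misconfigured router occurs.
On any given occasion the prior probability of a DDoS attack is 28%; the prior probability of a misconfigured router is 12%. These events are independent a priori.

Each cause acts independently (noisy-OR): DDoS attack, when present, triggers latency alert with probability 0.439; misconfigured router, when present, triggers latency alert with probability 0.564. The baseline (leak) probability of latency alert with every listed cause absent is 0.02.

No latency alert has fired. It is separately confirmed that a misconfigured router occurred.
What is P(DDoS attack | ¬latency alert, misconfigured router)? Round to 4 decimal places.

Under noisy-OR, P(latency alert | causes) = 1 − (1−0.02)·∏(1−qᵢ) over the active causes.
Enumerate both values of DDoS attack and weight by the priors:
  P(¬latency alert | misconfigured router) = 0.42728×0.72 + 0.239704×0.28
        = 0.307642 + 0.067117 = 0.374759
Configurations with DDoS attack contribute 0.067117, so
  P(DDoS attack | ¬latency alert, misconfigured router) = 0.067117 / 0.374759 ≈ 0.1791

P(DDoS attack | ¬latency alert, misconfigured router) ≈ 0.1791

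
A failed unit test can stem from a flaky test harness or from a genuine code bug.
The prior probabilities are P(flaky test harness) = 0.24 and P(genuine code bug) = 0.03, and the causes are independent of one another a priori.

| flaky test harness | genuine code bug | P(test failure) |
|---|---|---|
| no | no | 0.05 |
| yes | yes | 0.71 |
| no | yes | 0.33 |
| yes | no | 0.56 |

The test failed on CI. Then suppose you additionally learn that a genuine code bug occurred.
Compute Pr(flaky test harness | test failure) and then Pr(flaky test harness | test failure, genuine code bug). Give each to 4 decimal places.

Pr(flaky test harness | test failure) ≈ 0.7532; Pr(flaky test harness | test failure, genuine code bug) ≈ 0.4046

For the numerator, keep only flaky test harness=true terms: 0.130368 + 0.005112 = 0.135480
Normalizer over all consistent configurations: 0.05*0.76*0.97 + 0.33*0.76*0.03 + 0.56*0.24*0.97 + 0.71*0.24*0.03 = 0.179864
P(flaky test harness | test failure) = 0.135480/0.179864 ≈ 0.7532

With the extra evidence:
P(test failure | genuine code bug) = 0.33·0.76 + 0.71·0.24 = 0.250800 + 0.170400 = 0.421200
Of this, 0.170400 comes from 0.71·0.24 (the flaky test harness=true cases).
P(flaky test harness | test failure, genuine code bug) = 0.170400 / 0.421200 ≈ 0.4046
Conditioning on genuine code bug lowers the posterior on flaky test harness: the classic explaining-away effect in a common-effect structure.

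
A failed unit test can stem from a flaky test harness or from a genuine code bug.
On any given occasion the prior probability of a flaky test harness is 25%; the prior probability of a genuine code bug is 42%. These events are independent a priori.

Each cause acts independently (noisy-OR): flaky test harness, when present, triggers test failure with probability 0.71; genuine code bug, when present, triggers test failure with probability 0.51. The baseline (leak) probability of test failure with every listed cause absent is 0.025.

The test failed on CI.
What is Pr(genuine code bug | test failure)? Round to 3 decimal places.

Under noisy-OR, P(test failure | causes) = 1 − (1−0.025)·∏(1−qᵢ) over the active causes.
Sum P(test failure|·) weighted by the priors over the 4 (flaky test harness, genuine code bug) configurations:
  P(test failure) = 0.025×0.75×0.58 + 0.52225×0.75×0.42 + 0.71725×0.25×0.58 + 0.861452×0.25×0.42
        = 0.010875 + 0.164509 + 0.104001 + 0.090452 = 0.369837
Configurations with genuine code bug contribute 0.254961, so
  P(genuine code bug | test failure) = 0.254961 / 0.369837 ≈ 0.689

Pr(genuine code bug | test failure) ≈ 0.689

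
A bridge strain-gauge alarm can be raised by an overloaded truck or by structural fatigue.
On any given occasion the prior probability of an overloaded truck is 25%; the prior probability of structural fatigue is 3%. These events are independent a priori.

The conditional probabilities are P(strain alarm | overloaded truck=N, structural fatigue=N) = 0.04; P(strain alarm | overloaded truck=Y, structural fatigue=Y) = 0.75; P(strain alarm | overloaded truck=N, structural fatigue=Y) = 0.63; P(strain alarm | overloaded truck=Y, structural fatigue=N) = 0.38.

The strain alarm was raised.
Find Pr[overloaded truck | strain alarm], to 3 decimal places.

Numerator (weight on configurations with overloaded truck): 0.092150 + 0.005625 = 0.097775
Normalizer over all consistent configurations: 0.04·0.75·0.97 + 0.63·0.75·0.03 + 0.38·0.25·0.97 + 0.75·0.25·0.03 = 0.141050
Posterior = 0.097775 / 0.141050 ≈ 0.693

Pr[overloaded truck | strain alarm] ≈ 0.693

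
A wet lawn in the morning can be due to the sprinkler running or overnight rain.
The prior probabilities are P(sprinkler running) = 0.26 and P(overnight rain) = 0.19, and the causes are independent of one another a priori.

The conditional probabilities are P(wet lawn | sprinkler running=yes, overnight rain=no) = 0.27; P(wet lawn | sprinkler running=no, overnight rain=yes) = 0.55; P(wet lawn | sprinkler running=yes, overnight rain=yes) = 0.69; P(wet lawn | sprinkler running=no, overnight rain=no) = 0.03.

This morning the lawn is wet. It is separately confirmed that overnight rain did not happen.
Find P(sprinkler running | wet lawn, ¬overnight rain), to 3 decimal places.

For the numerator, keep only sprinkler running=true terms: 0.27*0.26 = 0.070200
The normalizing constant is 0.03*0.74 + 0.27*0.26 = 0.092400
Posterior = 0.070200 / 0.092400 ≈ 0.760

P(sprinkler running | wet lawn, ¬overnight rain) ≈ 0.760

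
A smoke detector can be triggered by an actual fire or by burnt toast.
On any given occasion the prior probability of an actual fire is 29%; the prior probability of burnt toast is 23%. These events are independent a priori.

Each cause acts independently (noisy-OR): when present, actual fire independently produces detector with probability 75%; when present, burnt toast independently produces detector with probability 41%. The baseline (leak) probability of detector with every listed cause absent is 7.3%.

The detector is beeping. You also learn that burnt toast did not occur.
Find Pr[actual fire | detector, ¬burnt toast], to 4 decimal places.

Pr[actual fire | detector, ¬burnt toast] ≈ 0.8113

Under noisy-OR, P(detector | causes) = 1 − (1−0.073)·∏(1−qᵢ) over the active causes.
Sum P(detector|·) weighted by the priors over both values of actual fire:
  P(detector | ¬burnt toast) = 0.073·0.71 + 0.76825·0.29
        = 0.051830 + 0.222792 = 0.274622
The terms with actual fire present sum to 0.222792, so
  P(actual fire | detector, ¬burnt toast) = 0.222792 / 0.274622 ≈ 0.8113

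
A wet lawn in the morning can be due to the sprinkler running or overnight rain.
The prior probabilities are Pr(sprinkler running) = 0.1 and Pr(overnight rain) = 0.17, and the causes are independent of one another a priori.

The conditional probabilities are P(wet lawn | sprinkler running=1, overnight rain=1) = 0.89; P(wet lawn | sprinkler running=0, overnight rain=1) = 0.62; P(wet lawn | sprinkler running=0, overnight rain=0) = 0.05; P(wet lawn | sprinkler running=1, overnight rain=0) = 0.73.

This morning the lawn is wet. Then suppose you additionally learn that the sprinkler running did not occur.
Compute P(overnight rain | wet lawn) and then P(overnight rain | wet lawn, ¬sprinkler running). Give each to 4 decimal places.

P(wet lawn) = 0.05×0.9×0.83 + 0.62×0.9×0.17 + 0.73×0.1×0.83 + 0.89×0.1×0.17 = 0.037350 + 0.094860 + 0.060590 + 0.015130 = 0.207930
Of this, 0.109990 comes from 0.094860 + 0.015130 (the overnight rain=true cases).
P(overnight rain | wet lawn) = 0.109990 / 0.207930 ≈ 0.5290

Now also conditioning on sprinkler running≠true:
Weight on overnight rain=true, given the evidence: 0.62·0.17 = 0.105400
Denominator P(wet lawn | ¬sprinkler running): 0.05·0.83 + 0.62·0.17 = 0.146900
P(overnight rain | wet lawn, ¬sprinkler running) = 0.105400/0.146900 ≈ 0.7175

P(overnight rain | wet lawn) ≈ 0.5290; P(overnight rain | wet lawn, ¬sprinkler running) ≈ 0.7175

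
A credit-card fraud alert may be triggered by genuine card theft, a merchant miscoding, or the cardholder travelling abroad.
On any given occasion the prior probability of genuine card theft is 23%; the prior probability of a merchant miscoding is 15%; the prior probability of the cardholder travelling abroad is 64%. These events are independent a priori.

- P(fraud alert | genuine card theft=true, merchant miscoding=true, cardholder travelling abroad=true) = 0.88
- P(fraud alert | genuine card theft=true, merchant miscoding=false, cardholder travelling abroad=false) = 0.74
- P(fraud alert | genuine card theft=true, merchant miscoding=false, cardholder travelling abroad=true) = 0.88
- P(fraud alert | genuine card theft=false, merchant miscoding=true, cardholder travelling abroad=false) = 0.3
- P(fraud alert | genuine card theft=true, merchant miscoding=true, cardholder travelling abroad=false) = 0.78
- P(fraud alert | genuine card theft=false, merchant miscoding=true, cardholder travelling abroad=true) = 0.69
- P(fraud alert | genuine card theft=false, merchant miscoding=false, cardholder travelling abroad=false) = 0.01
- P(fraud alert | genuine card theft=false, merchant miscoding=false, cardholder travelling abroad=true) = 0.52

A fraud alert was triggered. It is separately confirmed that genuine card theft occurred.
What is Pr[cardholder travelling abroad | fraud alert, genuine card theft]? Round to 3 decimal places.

Pr[cardholder travelling abroad | fraud alert, genuine card theft] ≈ 0.677

P(fraud alert | genuine card theft) = 0.74×0.85×0.36 + 0.88×0.85×0.64 + 0.78×0.15×0.36 + 0.88×0.15×0.64 = 0.226440 + 0.478720 + 0.042120 + 0.084480 = 0.831760
Of this, 0.563200 comes from 0.478720 + 0.084480 (the cardholder travelling abroad=true cases).
So P(cardholder travelling abroad | fraud alert, genuine card theft) = 0.563200/0.831760 ≈ 0.677.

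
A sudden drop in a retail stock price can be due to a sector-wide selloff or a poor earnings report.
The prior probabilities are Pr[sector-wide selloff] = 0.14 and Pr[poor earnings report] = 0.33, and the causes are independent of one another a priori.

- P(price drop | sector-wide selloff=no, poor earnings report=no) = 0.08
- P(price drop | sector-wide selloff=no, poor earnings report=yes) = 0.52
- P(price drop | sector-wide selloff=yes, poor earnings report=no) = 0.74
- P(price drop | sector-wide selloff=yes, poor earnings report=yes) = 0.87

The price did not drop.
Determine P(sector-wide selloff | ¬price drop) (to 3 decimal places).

P(sector-wide selloff | ¬price drop) ≈ 0.044

Enumerate the 4 (sector-wide selloff, poor earnings report) configurations and weight by the priors:
  P(¬price drop) = 0.92·0.86·0.67 + 0.48·0.86·0.33 + 0.26·0.14·0.67 + 0.13·0.14·0.33
        = 0.530104 + 0.136224 + 0.024388 + 0.006006 = 0.696722
Configurations with sector-wide selloff contribute 0.030394, so
  P(sector-wide selloff | ¬price drop) = 0.030394 / 0.696722 ≈ 0.044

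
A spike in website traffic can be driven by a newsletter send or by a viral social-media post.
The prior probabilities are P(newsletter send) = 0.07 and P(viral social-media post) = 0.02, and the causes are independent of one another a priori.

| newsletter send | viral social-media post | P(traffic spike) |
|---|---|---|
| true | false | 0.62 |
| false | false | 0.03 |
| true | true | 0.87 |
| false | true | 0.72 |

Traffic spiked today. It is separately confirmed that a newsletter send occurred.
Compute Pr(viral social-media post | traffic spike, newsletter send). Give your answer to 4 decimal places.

Weight on viral social-media post=true, given the evidence: 0.87·0.02 = 0.017400
Denominator P(traffic spike | newsletter send): 0.62·0.98 + 0.87·0.02 = 0.625000
Posterior = 0.017400 / 0.625000 ≈ 0.0278

Pr(viral social-media post | traffic spike, newsletter send) ≈ 0.0278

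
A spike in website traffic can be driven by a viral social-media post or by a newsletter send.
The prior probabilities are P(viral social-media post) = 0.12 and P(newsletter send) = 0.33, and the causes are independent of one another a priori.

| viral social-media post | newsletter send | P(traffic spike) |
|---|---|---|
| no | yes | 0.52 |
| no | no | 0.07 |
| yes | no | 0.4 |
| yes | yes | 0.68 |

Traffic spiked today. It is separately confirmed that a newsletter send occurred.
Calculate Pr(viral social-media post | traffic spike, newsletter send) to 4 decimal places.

Pr(viral social-media post | traffic spike, newsletter send) ≈ 0.1513

Weight on viral social-media post=true, given the evidence: 0.68×0.12 = 0.081600
Normalizer over all consistent configurations: 0.52×0.88 + 0.68×0.12 = 0.539200
Posterior = 0.081600 / 0.539200 ≈ 0.1513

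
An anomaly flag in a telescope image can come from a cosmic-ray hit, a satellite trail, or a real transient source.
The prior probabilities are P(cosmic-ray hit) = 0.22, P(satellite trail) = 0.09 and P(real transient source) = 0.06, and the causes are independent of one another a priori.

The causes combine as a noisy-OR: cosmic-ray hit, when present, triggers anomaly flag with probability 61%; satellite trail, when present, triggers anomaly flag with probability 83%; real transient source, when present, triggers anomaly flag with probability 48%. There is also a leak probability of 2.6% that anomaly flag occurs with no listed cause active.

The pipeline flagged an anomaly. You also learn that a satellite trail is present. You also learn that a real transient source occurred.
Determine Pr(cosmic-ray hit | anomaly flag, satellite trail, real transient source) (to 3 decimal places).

Pr(cosmic-ray hit | anomaly flag, satellite trail, real transient source) ≈ 0.230

Under noisy-OR, P(anomaly flag | causes) = 1 − (1−0.026)·∏(1−qᵢ) over the active causes.
For the numerator, keep only cosmic-ray hit=true terms: 0.96642×0.22 = 0.212612
Denominator P(anomaly flag | satellite trail, real transient source): 0.913898×0.78 + 0.96642×0.22 = 0.925452
P(cosmic-ray hit | anomaly flag, satellite trail, real transient source) = 0.212612/0.925452 ≈ 0.230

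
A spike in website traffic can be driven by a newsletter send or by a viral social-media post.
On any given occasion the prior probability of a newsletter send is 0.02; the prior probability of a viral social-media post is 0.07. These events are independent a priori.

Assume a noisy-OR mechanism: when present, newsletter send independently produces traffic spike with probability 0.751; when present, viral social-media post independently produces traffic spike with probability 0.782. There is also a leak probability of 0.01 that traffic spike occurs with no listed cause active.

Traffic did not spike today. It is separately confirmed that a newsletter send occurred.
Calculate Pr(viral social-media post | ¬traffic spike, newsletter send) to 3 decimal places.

Pr(viral social-media post | ¬traffic spike, newsletter send) ≈ 0.016

Under noisy-OR, P(traffic spike | causes) = 1 − (1−0.01)·∏(1−qᵢ) over the active causes.
P(¬traffic spike | newsletter send) = 0.24651·0.93 + 0.053739·0.07 = 0.229254 + 0.003762 = 0.233016
Restricting to configurations with viral social-media post present: 0.053739·0.07 = 0.003762.
So P(viral social-media post | ¬traffic spike, newsletter send) = 0.003762/0.233016 ≈ 0.016.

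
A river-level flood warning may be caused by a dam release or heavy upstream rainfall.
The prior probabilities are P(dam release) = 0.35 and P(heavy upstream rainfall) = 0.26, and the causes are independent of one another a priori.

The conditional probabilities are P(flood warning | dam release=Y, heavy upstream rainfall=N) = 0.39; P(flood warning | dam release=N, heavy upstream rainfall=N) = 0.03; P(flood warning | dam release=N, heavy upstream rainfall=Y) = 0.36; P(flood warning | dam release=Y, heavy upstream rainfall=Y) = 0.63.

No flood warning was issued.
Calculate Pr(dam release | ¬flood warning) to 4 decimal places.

Pr(dam release | ¬flood warning) ≈ 0.2501

P(¬flood warning) = 0.97·0.65·0.74 + 0.64·0.65·0.26 + 0.61·0.35·0.74 + 0.37·0.35·0.26 = 0.466570 + 0.108160 + 0.157990 + 0.033670 = 0.766390
Of this, 0.191660 comes from 0.157990 + 0.033670 (the dam release=true cases).
Hence the posterior is 0.191660/0.766390 ≈ 0.2501.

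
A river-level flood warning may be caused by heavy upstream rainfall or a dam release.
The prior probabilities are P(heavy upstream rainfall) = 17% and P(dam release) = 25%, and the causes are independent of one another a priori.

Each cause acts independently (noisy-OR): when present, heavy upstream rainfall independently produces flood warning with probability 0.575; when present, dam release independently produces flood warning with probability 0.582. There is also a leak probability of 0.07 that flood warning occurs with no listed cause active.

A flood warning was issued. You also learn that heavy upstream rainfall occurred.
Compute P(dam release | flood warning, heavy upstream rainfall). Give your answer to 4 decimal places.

P(dam release | flood warning, heavy upstream rainfall) ≈ 0.3151

Under noisy-OR, P(flood warning | causes) = 1 − (1−0.07)·∏(1−qᵢ) over the active causes.
By total probability over both values of dam release:
  P(flood warning | heavy upstream rainfall) = 0.60475*0.75 + 0.834785*0.25
        = 0.453562 + 0.208696 = 0.662258
The terms with dam release present sum to 0.208696, so
  P(dam release | flood warning, heavy upstream rainfall) = 0.208696 / 0.662258 ≈ 0.3151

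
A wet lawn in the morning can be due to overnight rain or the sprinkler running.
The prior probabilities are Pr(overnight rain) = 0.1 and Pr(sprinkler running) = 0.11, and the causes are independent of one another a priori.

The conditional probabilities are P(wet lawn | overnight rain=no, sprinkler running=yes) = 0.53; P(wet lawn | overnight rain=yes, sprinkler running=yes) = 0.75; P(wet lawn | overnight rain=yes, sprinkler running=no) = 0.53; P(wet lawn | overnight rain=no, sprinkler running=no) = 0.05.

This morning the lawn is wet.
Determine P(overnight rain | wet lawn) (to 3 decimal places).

P(overnight rain | wet lawn) ≈ 0.375

Sum P(wet lawn|·) weighted by the priors over the 4 (overnight rain, sprinkler running) configurations:
  P(wet lawn) = 0.05*0.9*0.89 + 0.53*0.9*0.11 + 0.53*0.1*0.89 + 0.75*0.1*0.11
        = 0.040050 + 0.052470 + 0.047170 + 0.008250 = 0.147940
The terms with overnight rain present sum to 0.055420, so
  P(overnight rain | wet lawn) = 0.055420 / 0.147940 ≈ 0.375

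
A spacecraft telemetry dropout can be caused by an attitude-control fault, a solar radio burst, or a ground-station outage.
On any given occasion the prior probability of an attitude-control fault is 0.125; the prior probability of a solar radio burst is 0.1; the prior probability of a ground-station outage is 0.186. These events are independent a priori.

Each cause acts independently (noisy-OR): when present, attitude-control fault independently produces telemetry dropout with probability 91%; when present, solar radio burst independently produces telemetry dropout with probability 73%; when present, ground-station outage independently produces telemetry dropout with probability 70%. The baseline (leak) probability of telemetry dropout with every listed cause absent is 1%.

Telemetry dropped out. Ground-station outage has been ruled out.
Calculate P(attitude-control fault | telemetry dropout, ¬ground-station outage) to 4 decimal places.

P(attitude-control fault | telemetry dropout, ¬ground-station outage) ≈ 0.6143

Under noisy-OR, P(telemetry dropout | causes) = 1 − (1−0.01)·∏(1−qᵢ) over the active causes.
Numerator (weight on configurations with attitude-control fault): 0.102476 + 0.012199 = 0.114675
Denominator P(telemetry dropout | ¬ground-station outage): 0.01·0.875·0.9 + 0.7327·0.875·0.1 + 0.9109·0.125·0.9 + 0.975943·0.125·0.1 = 0.186661
P(attitude-control fault | telemetry dropout, ¬ground-station outage) = 0.114675/0.186661 ≈ 0.6143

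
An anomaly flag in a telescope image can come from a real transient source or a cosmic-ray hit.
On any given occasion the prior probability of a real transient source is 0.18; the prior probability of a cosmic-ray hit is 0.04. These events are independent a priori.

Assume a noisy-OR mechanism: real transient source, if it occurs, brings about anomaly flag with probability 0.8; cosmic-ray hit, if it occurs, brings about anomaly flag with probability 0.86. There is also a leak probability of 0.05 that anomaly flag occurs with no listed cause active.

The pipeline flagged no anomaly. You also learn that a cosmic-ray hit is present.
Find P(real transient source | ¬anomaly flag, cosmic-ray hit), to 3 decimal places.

P(real transient source | ¬anomaly flag, cosmic-ray hit) ≈ 0.042

Under noisy-OR, P(anomaly flag | causes) = 1 − (1−0.05)·∏(1−qᵢ) over the active causes.
P(¬anomaly flag | cosmic-ray hit) = 0.133·0.82 + 0.0266·0.18 = 0.109060 + 0.004788 = 0.113848
The real transient source-present share is 0.0266·0.18 = 0.004788.
P(real transient source | ¬anomaly flag, cosmic-ray hit) = 0.004788 / 0.113848 ≈ 0.042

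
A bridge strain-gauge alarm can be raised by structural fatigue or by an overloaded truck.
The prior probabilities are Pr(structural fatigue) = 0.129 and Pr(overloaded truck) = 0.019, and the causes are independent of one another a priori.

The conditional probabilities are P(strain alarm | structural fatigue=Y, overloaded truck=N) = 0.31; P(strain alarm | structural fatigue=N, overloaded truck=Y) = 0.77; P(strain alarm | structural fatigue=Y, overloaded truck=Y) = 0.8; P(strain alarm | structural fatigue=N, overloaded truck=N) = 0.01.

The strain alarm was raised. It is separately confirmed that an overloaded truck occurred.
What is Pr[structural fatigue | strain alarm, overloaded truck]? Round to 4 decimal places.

Pr[structural fatigue | strain alarm, overloaded truck] ≈ 0.1334

P(strain alarm | overloaded truck) = 0.77*0.871 + 0.8*0.129 = 0.670670 + 0.103200 = 0.773870
Of this, 0.103200 comes from 0.8*0.129 (the structural fatigue=true cases).
So P(structural fatigue | strain alarm, overloaded truck) = 0.103200/0.773870 ≈ 0.1334.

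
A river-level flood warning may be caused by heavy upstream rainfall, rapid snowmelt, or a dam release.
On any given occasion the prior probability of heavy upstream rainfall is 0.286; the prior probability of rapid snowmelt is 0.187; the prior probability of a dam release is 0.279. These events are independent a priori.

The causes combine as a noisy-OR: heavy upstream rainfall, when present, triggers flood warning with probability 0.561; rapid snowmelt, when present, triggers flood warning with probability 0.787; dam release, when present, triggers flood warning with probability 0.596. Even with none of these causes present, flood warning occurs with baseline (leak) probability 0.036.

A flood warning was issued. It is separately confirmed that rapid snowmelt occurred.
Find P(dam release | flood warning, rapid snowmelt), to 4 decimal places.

P(dam release | flood warning, rapid snowmelt) ≈ 0.3031

Under noisy-OR, P(flood warning | causes) = 1 − (1−0.036)·∏(1−qᵢ) over the active causes.
Weight on dam release=true, given the evidence: 0.182681 + 0.076888 = 0.259569
The normalizing constant is 0.794668×0.714×0.721 + 0.917046×0.714×0.279 + 0.909859×0.286×0.721 + 0.963583×0.286×0.279 = 0.856277
P(dam release | flood warning, rapid snowmelt) = 0.259569/0.856277 ≈ 0.3031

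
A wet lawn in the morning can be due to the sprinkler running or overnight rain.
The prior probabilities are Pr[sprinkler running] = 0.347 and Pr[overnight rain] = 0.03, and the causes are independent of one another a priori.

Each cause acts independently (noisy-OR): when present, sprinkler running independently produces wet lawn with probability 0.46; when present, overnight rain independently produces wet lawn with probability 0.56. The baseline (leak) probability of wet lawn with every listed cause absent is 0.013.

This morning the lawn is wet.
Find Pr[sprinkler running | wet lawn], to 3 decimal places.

Pr[sprinkler running | wet lawn] ≈ 0.895

Under noisy-OR, P(wet lawn | causes) = 1 − (1−0.013)·∏(1−qᵢ) over the active causes.
Numerator (weight on configurations with sprinkler running): 0.157194 + 0.007969 = 0.165163
Denominator P(wet lawn): 0.013×0.653×0.97 + 0.56572×0.653×0.03 + 0.46702×0.347×0.97 + 0.765489×0.347×0.03 = 0.184479
P(sprinkler running | wet lawn) = 0.165163/0.184479 ≈ 0.895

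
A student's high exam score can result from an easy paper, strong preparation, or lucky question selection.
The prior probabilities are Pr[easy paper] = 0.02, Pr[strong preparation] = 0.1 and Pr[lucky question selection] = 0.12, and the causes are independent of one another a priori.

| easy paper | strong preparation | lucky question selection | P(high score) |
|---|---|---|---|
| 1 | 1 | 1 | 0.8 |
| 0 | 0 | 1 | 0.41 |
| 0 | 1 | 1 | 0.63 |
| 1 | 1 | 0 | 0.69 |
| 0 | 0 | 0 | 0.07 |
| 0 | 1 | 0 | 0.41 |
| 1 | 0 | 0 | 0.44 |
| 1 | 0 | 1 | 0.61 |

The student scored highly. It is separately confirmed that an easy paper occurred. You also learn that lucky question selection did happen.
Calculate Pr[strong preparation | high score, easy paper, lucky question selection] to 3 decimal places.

Weight on strong preparation=true, given the evidence: 0.8*0.1 = 0.080000
Normalizer over all consistent configurations: 0.61*0.9 + 0.8*0.1 = 0.629000
P(strong preparation | high score, easy paper, lucky question selection) = 0.080000/0.629000 ≈ 0.127

Pr[strong preparation | high score, easy paper, lucky question selection] ≈ 0.127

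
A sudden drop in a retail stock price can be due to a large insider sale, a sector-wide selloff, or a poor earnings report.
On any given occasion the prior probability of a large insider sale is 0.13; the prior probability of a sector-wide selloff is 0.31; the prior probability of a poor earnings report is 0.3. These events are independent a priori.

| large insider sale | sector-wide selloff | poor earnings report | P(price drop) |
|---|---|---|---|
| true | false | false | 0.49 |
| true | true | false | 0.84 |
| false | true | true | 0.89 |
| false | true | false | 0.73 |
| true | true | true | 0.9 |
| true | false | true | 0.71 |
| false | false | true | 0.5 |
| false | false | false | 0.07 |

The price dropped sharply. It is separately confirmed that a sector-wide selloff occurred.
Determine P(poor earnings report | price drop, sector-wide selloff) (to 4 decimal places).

P(price drop | sector-wide selloff) = 0.73·0.87·0.7 + 0.89·0.87·0.3 + 0.84·0.13·0.7 + 0.9·0.13·0.3 = 0.444570 + 0.232290 + 0.076440 + 0.035100 = 0.788400
Of this, 0.267390 comes from 0.232290 + 0.035100 (the poor earnings report=true cases).
P(poor earnings report | price drop, sector-wide selloff) = 0.267390 / 0.788400 ≈ 0.3392

P(poor earnings report | price drop, sector-wide selloff) ≈ 0.3392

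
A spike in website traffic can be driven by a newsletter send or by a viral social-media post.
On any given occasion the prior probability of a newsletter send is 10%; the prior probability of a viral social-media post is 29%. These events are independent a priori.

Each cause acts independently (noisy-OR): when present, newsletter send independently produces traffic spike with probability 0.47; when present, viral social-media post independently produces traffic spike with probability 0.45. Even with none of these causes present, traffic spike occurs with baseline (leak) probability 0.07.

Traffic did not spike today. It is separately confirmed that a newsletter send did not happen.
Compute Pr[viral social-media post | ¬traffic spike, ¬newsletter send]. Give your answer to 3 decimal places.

Pr[viral social-media post | ¬traffic spike, ¬newsletter send] ≈ 0.183

Under noisy-OR, P(traffic spike | causes) = 1 − (1−0.07)·∏(1−qᵢ) over the active causes.
P(¬traffic spike | ¬newsletter send) = 0.93*0.71 + 0.5115*0.29 = 0.660300 + 0.148335 = 0.808635
Of this, 0.148335 comes from 0.5115*0.29 (the viral social-media post=true cases).
Hence the posterior is 0.148335/0.808635 ≈ 0.183.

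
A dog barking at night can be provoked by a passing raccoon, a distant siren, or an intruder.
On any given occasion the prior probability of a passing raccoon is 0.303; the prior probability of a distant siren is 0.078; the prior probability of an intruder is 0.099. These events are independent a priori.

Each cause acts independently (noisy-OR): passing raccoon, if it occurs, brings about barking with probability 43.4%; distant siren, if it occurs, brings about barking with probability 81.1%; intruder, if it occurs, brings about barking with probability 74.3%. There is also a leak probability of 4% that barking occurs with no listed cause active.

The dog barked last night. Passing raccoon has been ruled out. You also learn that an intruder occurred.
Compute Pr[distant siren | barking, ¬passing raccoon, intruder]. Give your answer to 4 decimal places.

Pr[distant siren | barking, ¬passing raccoon, intruder] ≈ 0.0967

Under noisy-OR, P(barking | causes) = 1 − (1−0.04)·∏(1−qᵢ) over the active causes.
Sum P(barking|·) weighted by the priors over both values of distant siren:
  P(barking | ¬passing raccoon, intruder) = 0.75328×0.922 + 0.95337×0.078
        = 0.694524 + 0.074363 = 0.768887
Configurations with distant siren contribute 0.074363, so
  P(distant siren | barking, ¬passing raccoon, intruder) = 0.074363 / 0.768887 ≈ 0.0967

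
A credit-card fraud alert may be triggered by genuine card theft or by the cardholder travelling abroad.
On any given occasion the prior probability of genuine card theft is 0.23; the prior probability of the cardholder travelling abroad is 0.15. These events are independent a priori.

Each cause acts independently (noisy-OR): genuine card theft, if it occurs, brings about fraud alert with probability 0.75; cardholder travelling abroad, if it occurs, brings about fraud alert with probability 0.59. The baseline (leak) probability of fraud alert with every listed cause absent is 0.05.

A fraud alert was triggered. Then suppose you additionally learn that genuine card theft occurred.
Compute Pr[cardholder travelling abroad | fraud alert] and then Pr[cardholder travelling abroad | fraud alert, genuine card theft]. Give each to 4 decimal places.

Pr[cardholder travelling abroad | fraud alert] ≈ 0.3586; Pr[cardholder travelling abroad | fraud alert, genuine card theft] ≈ 0.1728

Under noisy-OR, P(fraud alert | causes) = 1 − (1−0.05)·∏(1−qᵢ) over the active causes.
By total probability over the 4 (genuine card theft, cardholder travelling abroad) configurations:
  P(fraud alert) = 0.05·0.77·0.85 + 0.6105·0.77·0.15 + 0.7625·0.23·0.85 + 0.902625·0.23·0.15
        = 0.032725 + 0.070513 + 0.149069 + 0.031141 = 0.283448
The terms with cardholder travelling abroad present sum to 0.101654, so
  P(cardholder travelling abroad | fraud alert) = 0.101654 / 0.283448 ≈ 0.3586

Now condition on the additional information:
P(fraud alert | genuine card theft) = 0.7625*0.85 + 0.902625*0.15 = 0.648125 + 0.135394 = 0.783519
The cardholder travelling abroad-present share is 0.902625*0.15 = 0.135394.
P(cardholder travelling abroad | fraud alert, genuine card theft) = 0.135394 / 0.783519 ≈ 0.1728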